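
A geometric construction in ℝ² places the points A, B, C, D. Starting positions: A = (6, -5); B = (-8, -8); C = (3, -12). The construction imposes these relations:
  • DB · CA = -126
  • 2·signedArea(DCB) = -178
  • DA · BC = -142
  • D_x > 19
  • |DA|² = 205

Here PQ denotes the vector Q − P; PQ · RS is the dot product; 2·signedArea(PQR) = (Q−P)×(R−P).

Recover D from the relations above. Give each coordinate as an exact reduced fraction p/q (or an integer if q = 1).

D = (20, -2)

1. D_x = 20  [DA · BC = -142 ∩ DB · CA = -126]
2. D_y = -2  [DA · BC = -142 ∩ DB · CA = -126]
   → D = (20, -2)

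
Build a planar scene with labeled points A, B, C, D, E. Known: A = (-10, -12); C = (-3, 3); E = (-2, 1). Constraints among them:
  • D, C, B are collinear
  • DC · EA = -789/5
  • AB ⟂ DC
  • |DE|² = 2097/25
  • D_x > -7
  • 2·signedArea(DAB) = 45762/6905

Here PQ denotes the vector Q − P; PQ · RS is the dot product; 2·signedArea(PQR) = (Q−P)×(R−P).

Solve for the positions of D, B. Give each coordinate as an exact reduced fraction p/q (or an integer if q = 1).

1. D_x = -34/5  [line 8·x + 13·y + 714/5 = 0 ∩ |DE|² = 2097/25]
2. D_y = -34/5  [line 8·x + 13·y + 714/5 = 0 ∩ |DE|² = 2097/25]
   → D = (-34/5, -34/5)
3. B_x = -12389/1381  [2·signedArea(DAB) = 45762/6905 ∩ D, C, B are collinear]
4. B_y = -17123/1381  [2·signedArea(DAB) = 45762/6905 ∩ D, C, B are collinear]
   → B = (-12389/1381, -17123/1381)

B = (-12389/1381, -17123/1381)
D = (-34/5, -34/5)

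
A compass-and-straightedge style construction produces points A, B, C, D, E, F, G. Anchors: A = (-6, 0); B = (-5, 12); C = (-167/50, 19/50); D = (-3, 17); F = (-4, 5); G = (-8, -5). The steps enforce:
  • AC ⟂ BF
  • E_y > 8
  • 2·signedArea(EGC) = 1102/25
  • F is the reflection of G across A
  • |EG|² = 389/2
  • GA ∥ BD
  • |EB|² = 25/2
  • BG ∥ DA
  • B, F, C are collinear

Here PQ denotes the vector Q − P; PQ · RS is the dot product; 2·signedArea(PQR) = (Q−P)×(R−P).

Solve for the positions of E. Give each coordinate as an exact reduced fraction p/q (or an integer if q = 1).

1. E_x = -9/2  [line -269/50·x + 233/50·y + -3191/50 = 0 ∩ |EG|² = 389/2]
2. E_y = 17/2  [line -269/50·x + 233/50·y + -3191/50 = 0 ∩ |EG|² = 389/2]
   → E = (-9/2, 17/2)

E = (-9/2, 17/2)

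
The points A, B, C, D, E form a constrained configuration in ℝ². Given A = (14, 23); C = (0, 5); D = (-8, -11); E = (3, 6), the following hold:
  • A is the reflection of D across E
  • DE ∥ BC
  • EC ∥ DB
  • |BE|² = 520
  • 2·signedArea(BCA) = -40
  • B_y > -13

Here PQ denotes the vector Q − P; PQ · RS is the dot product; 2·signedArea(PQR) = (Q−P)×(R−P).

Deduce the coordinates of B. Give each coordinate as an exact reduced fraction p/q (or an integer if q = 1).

B = (-11, -12)

1. B_x = -11  [DE ∥ BC ∩ EC ∥ DB]
2. B_y = -12  [DE ∥ BC ∩ EC ∥ DB]
   → B = (-11, -12)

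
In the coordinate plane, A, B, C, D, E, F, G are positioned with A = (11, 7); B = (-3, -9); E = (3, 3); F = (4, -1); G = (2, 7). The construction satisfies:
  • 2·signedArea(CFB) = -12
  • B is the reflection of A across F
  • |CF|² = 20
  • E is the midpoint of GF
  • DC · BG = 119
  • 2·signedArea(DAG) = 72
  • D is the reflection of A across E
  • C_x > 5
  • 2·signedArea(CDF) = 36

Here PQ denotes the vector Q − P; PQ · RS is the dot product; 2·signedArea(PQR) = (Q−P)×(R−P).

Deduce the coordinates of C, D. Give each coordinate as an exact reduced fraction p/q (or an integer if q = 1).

1. C_x = 6  [line 8·x + -7·y + -27 = 0 ∩ |CF|² = 20]
2. C_y = 3  [line 8·x + -7·y + -27 = 0 ∩ |CF|² = 20]
   → C = (6, 3)
3. D_x = -5  [D is the reflection of A across E]
4. D_y = -1  [D is the reflection of A across E]
   → D = (-5, -1)

C = (6, 3)
D = (-5, -1)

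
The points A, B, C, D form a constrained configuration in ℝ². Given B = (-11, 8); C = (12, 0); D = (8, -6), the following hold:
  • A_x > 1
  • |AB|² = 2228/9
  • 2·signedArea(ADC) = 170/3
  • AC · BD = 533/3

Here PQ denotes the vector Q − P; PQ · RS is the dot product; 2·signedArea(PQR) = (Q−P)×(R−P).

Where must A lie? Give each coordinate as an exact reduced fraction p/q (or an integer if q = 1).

A = (5/3, -4/3)

1. A_x = 5/3  [2·signedArea(ADC) = 170/3 ∩ AC · BD = 533/3]
2. A_y = -4/3  [2·signedArea(ADC) = 170/3 ∩ AC · BD = 533/3]
   → A = (5/3, -4/3)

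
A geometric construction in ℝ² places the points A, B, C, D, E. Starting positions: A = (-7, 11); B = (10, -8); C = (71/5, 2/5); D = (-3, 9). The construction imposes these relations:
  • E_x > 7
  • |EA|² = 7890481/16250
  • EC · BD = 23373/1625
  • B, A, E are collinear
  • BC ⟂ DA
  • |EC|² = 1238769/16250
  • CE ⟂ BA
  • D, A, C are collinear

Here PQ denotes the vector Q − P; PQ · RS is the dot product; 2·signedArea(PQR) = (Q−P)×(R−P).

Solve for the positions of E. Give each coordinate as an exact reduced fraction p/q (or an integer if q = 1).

1. E_x = 25003/3250  [B, A, E are collinear ∩ CE ⟂ BA]
2. E_y = -17621/3250  [B, A, E are collinear ∩ CE ⟂ BA]
   → E = (25003/3250, -17621/3250)

E = (25003/3250, -17621/3250)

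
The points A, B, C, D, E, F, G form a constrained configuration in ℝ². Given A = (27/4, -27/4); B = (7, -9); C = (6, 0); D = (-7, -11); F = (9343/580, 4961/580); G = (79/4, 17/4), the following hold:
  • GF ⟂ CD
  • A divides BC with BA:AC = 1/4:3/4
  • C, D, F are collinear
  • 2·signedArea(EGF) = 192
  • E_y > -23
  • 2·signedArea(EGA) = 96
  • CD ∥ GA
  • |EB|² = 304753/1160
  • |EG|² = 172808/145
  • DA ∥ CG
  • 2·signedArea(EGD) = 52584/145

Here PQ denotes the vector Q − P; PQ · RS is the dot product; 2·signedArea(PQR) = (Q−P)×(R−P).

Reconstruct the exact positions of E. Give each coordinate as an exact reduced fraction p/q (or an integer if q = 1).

E = (-1513/580, -12791/580)

1. E_x = -1513/580  [2·signedArea(EGF) = 192 ∩ 2·signedArea(EGD) = 52584/145]
2. E_y = -12791/580  [2·signedArea(EGF) = 192 ∩ 2·signedArea(EGD) = 52584/145]
   → E = (-1513/580, -12791/580)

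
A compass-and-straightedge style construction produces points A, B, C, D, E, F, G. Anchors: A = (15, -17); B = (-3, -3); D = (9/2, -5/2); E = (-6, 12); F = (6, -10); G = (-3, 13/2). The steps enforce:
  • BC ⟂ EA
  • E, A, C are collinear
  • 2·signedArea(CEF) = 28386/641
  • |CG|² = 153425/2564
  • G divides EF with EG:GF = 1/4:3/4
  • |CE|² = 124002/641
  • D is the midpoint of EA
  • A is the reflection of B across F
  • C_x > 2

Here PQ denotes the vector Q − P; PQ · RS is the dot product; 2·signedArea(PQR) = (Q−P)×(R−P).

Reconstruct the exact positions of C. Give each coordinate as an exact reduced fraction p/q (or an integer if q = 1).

1. C_x = 1383/641  [E, A, C are collinear ∩ BC ⟂ EA]
2. C_y = 471/641  [E, A, C are collinear ∩ BC ⟂ EA]
   → C = (1383/641, 471/641)

C = (1383/641, 471/641)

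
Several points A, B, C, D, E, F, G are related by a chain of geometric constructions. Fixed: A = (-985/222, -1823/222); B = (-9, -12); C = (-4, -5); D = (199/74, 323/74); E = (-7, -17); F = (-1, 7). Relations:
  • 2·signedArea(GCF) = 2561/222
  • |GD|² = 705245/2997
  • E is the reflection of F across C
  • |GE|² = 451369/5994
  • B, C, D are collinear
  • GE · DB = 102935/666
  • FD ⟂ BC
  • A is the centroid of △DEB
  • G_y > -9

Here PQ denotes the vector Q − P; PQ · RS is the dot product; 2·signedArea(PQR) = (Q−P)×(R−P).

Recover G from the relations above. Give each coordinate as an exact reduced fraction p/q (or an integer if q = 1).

G = (-3871/666, -5597/666)

1. G_x = -3871/666  [GE · DB = 102935/666 ∩ 2·signedArea(GCF) = 2561/222]
2. G_y = -5597/666  [GE · DB = 102935/666 ∩ 2·signedArea(GCF) = 2561/222]
   → G = (-3871/666, -5597/666)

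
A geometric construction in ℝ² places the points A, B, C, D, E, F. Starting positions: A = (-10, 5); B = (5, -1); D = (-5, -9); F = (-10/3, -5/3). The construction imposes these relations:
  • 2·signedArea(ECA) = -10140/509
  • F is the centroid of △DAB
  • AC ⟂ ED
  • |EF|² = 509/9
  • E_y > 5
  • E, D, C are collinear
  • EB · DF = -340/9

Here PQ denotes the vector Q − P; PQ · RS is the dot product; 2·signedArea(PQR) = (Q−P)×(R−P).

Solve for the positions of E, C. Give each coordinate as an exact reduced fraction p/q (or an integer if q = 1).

C = (-1130/509, 1645/509)
E = (-5/3, 17/3)

1. E_x = -5/3  [line -5/3·x + -22/3·y + 349/9 = 0 ∩ |EF|² = 509/9]
2. E_y = 17/3  [line -5/3·x + -22/3·y + 349/9 = 0 ∩ |EF|² = 509/9]
   → E = (-5/3, 17/3)
3. C_x = -1130/509  [E, D, C are collinear ∩ AC ⟂ ED]
4. C_y = 1645/509  [E, D, C are collinear ∩ AC ⟂ ED]
   → C = (-1130/509, 1645/509)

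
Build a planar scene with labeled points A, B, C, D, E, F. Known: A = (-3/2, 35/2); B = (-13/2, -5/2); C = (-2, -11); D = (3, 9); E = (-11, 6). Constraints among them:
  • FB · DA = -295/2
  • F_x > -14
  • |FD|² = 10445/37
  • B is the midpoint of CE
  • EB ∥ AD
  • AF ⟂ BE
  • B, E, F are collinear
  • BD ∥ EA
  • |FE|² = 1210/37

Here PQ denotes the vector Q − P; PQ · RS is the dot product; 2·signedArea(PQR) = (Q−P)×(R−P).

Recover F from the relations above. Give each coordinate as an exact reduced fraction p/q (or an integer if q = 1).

1. F_x = -506/37  [B, E, F are collinear ∩ AF ⟂ BE]
2. F_y = 409/37  [B, E, F are collinear ∩ AF ⟂ BE]
   → F = (-506/37, 409/37)

F = (-506/37, 409/37)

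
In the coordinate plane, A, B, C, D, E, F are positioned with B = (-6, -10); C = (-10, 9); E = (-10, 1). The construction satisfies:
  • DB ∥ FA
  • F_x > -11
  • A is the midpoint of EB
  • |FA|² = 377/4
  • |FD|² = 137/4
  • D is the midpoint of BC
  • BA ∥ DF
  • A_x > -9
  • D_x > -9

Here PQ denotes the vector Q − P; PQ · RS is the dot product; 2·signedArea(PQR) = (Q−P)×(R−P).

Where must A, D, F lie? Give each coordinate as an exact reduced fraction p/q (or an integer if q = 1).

A = (-8, -9/2)
D = (-8, -1/2)
F = (-10, 5)

1. A_x = -8  [A is the midpoint of EB]
2. A_y = -9/2  [A is the midpoint of EB]
   → A = (-8, -9/2)
3. D_x = -8  [D is the midpoint of BC]
4. D_y = -1/2  [D is the midpoint of BC]
   → D = (-8, -1/2)
5. F_x = -10  [DB ∥ FA ∩ BA ∥ DF]
6. F_y = 5  [DB ∥ FA ∩ BA ∥ DF]
   → F = (-10, 5)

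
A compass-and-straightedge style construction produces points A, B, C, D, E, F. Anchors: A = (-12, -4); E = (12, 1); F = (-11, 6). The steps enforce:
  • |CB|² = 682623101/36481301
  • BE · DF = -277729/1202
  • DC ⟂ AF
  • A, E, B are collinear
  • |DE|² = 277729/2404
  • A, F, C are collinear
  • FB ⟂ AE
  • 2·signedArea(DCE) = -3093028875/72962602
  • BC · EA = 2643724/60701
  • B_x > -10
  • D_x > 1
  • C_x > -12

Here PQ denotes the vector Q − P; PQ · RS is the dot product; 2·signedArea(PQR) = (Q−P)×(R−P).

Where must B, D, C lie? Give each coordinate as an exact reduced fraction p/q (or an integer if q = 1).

1. B_x = -5436/601  [A, E, B are collinear ∩ FB ⟂ AE]
2. B_y = -2034/601  [A, E, B are collinear ∩ FB ⟂ AE]
   → B = (-5436/601, -2034/601)
3. D_x = 888/601  [line -12648/601·x + -2635/601·y + 31093/1202 = 0 ∩ |DE|² = 277729/2404]
4. D_y = -1433/1202  [line -12648/601·x + -2635/601·y + 31093/1202 = 0 ∩ |DE|² = 277729/2404]
   → D = (888/601, -1433/1202)
5. C_x = -703437/60701  [2·signedArea(DCE) = -3093028875/72962602 ∩ A, F, C are collinear]
6. C_y = 6946/60701  [2·signedArea(DCE) = -3093028875/72962602 ∩ A, F, C are collinear]
   → C = (-703437/60701, 6946/60701)

B = (-5436/601, -2034/601)
C = (-703437/60701, 6946/60701)
D = (888/601, -1433/1202)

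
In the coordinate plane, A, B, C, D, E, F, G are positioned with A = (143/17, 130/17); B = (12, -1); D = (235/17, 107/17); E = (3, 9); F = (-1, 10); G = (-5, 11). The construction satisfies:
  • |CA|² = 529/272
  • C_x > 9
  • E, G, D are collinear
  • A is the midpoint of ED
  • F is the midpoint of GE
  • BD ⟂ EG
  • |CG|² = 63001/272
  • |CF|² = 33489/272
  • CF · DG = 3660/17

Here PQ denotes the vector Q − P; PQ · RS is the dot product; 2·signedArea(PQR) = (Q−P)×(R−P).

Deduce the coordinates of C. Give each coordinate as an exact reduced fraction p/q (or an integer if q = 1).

1. C_x = 166/17  [line 320/17·x + -80/17·y + -2540/17 = 0 ∩ |CA|² = 529/272]
2. C_y = 497/68  [line 320/17·x + -80/17·y + -2540/17 = 0 ∩ |CA|² = 529/272]
   → C = (166/17, 497/68)

C = (166/17, 497/68)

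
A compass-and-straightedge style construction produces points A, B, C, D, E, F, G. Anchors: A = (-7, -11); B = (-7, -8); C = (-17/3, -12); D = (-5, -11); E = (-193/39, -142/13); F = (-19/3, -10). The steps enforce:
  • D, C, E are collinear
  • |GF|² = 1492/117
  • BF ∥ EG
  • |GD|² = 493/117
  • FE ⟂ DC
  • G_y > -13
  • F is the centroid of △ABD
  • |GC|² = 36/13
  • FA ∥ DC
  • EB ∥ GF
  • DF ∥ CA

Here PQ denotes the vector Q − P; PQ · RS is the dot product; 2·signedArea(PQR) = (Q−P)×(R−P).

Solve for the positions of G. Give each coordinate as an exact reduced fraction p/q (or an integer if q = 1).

1. G_x = -167/39  [EB ∥ GF ∩ BF ∥ EG]
2. G_y = -168/13  [EB ∥ GF ∩ BF ∥ EG]
   → G = (-167/39, -168/13)

G = (-167/39, -168/13)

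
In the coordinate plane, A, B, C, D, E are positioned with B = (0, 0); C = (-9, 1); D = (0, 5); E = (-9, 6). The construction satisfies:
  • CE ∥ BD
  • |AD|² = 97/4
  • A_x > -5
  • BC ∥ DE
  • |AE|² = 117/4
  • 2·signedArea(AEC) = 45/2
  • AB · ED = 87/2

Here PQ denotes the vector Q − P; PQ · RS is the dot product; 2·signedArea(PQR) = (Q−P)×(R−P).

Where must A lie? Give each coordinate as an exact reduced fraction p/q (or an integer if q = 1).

1. A_x = -9/2  [AB · ED = 87/2 ∩ 2·signedArea(AEC) = 45/2]
2. A_y = 3  [AB · ED = 87/2 ∩ 2·signedArea(AEC) = 45/2]
   → A = (-9/2, 3)

A = (-9/2, 3)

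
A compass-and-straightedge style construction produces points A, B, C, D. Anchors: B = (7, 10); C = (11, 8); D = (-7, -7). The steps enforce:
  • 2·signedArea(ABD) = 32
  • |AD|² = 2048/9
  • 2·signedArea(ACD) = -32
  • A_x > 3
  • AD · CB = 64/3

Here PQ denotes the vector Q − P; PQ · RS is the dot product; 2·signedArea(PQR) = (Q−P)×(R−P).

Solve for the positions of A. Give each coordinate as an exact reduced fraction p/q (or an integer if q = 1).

A = (11/3, 11/3)

1. A_x = 11/3  [2·signedArea(ACD) = -32 ∩ 2·signedArea(ABD) = 32]
2. A_y = 11/3  [2·signedArea(ACD) = -32 ∩ 2·signedArea(ABD) = 32]
   → A = (11/3, 11/3)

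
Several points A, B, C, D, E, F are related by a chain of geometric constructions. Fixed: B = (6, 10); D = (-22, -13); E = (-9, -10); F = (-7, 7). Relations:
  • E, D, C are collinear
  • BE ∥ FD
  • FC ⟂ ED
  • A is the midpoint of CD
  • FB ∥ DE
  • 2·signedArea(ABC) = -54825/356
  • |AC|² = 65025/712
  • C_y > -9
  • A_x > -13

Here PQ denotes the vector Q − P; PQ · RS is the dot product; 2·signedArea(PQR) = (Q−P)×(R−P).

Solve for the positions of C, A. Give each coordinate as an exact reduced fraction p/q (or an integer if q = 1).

1. C_x = -601/178  [E, D, C are collinear ∩ FC ⟂ ED]
2. C_y = -1549/178  [E, D, C are collinear ∩ FC ⟂ ED]
   → C = (-601/178, -1549/178)
3. A_x = -4517/356  [A is the midpoint of CD]
4. A_y = -3863/356  [A is the midpoint of CD]
   → A = (-4517/356, -3863/356)

A = (-4517/356, -3863/356)
C = (-601/178, -1549/178)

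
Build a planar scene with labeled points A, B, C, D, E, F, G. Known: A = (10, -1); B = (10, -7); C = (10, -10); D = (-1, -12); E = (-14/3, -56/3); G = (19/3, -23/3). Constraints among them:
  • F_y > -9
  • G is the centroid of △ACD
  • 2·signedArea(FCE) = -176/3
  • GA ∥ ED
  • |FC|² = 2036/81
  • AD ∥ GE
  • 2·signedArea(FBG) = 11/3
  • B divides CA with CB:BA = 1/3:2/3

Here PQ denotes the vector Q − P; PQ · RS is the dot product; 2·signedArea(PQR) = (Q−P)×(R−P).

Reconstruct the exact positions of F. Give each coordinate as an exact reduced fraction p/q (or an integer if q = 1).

F = (46/9, -80/9)

1. F_x = 46/9  [2·signedArea(FBG) = 11/3 ∩ 2·signedArea(FCE) = -176/3]
2. F_y = -80/9  [2·signedArea(FBG) = 11/3 ∩ 2·signedArea(FCE) = -176/3]
   → F = (46/9, -80/9)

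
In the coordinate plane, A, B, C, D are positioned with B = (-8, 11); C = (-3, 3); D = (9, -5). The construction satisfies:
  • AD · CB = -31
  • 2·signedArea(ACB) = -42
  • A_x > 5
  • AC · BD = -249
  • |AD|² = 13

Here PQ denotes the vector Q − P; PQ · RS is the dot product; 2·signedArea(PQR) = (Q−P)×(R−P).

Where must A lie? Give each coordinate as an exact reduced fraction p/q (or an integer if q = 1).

A = (6, -3)

1. A_x = 6  [AD · CB = -31 ∩ 2·signedArea(ACB) = -42]
2. A_y = -3  [AD · CB = -31 ∩ 2·signedArea(ACB) = -42]
   → A = (6, -3)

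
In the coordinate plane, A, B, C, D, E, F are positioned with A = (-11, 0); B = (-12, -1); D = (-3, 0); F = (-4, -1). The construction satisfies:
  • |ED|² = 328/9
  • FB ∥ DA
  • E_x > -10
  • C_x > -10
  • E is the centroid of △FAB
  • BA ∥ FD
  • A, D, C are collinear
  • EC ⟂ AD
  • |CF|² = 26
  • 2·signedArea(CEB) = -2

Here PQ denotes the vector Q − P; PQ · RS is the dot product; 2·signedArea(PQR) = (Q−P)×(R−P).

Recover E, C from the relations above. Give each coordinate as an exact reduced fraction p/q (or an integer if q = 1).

C = (-9, 0)
E = (-9, -2/3)

1. E_x = -9  [E is the centroid of △FAB]
2. E_y = -2/3  [E is the centroid of △FAB]
   → E = (-9, -2/3)
3. C_x = -9  [A, D, C are collinear ∩ EC ⟂ AD]
4. C_y = 0  [A, D, C are collinear ∩ EC ⟂ AD]
   → C = (-9, 0)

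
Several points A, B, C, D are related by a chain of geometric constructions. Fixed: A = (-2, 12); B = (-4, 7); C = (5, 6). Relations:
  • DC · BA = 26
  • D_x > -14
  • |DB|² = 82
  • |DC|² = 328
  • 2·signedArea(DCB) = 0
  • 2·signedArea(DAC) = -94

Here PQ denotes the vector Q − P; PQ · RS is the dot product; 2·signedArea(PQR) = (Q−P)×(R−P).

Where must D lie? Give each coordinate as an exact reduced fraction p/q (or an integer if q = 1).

D = (-13, 8)

1. D_x = -13  [2·signedArea(DCB) = 0 ∩ 2·signedArea(DAC) = -94]
2. D_y = 8  [2·signedArea(DCB) = 0 ∩ 2·signedArea(DAC) = -94]
   → D = (-13, 8)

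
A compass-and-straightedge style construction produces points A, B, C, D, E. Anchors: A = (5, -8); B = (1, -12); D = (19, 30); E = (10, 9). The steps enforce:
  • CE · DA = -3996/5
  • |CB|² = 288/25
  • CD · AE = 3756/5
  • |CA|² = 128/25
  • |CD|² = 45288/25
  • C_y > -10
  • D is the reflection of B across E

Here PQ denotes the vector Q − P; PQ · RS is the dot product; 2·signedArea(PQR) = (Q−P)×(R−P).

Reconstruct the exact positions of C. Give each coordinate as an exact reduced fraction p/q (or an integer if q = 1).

1. C_x = 17/5  [CE · DA = -3996/5 ∩ CD · AE = 3756/5]
2. C_y = -48/5  [CE · DA = -3996/5 ∩ CD · AE = 3756/5]
   → C = (17/5, -48/5)

C = (17/5, -48/5)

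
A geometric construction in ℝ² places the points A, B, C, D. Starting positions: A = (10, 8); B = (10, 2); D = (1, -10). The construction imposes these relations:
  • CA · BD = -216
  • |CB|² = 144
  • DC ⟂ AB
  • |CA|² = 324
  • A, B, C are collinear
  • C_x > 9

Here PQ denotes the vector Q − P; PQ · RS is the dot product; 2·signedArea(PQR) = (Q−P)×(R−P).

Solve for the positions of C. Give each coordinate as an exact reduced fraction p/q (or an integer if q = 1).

C = (10, -10)

1. C_x = 10  [A, B, C are collinear ∩ DC ⟂ AB]
2. C_y = -10  [A, B, C are collinear ∩ DC ⟂ AB]
   → C = (10, -10)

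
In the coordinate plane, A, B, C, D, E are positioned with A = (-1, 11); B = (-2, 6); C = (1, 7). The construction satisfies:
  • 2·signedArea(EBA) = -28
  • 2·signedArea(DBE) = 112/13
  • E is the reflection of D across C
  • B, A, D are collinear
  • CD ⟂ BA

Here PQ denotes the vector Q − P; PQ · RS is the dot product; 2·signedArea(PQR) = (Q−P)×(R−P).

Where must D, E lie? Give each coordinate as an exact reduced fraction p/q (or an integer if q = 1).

D = (-22/13, 98/13)
E = (48/13, 84/13)

1. D_x = -22/13  [B, A, D are collinear ∩ CD ⟂ BA]
2. D_y = 98/13  [B, A, D are collinear ∩ CD ⟂ BA]
   → D = (-22/13, 98/13)
3. E_x = 48/13  [E is the reflection of D across C]
4. E_y = 84/13  [E is the reflection of D across C]
   → E = (48/13, 84/13)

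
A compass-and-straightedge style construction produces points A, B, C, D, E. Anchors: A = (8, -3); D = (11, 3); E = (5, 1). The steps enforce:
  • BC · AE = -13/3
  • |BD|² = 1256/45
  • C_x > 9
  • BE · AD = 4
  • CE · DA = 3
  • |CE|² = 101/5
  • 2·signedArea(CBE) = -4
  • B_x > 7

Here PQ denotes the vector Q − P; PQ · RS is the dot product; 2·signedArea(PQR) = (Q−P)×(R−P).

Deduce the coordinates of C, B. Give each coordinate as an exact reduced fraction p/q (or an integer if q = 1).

B = (37/5, -13/15)
C = (46/5, -3/5)

1. C_x = 46/5  [line 3·x + 6·y + -24 = 0 ∩ |CE|² = 101/5]
2. C_y = -3/5  [line 3·x + 6·y + -24 = 0 ∩ |CE|² = 101/5]
   → C = (46/5, -3/5)
3. B_x = 37/5  [BC · AE = -13/3 ∩ 2·signedArea(CBE) = -4]
4. B_y = -13/15  [BC · AE = -13/3 ∩ 2·signedArea(CBE) = -4]
   → B = (37/5, -13/15)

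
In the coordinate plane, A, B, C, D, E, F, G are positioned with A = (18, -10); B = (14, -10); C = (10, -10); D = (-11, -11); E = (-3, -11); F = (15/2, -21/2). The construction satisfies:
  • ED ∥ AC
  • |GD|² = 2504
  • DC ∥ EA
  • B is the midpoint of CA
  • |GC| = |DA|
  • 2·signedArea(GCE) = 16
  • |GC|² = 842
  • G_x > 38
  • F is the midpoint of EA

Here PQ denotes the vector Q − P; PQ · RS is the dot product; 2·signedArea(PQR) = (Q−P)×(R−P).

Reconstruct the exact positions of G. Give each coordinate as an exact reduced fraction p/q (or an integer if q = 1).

1. G_x = 39  [line 1·x + -13·y + -156 = 0 ∩ |GD|² = 2504]
2. G_y = -9  [line 1·x + -13·y + -156 = 0 ∩ |GD|² = 2504]
   → G = (39, -9)

G = (39, -9)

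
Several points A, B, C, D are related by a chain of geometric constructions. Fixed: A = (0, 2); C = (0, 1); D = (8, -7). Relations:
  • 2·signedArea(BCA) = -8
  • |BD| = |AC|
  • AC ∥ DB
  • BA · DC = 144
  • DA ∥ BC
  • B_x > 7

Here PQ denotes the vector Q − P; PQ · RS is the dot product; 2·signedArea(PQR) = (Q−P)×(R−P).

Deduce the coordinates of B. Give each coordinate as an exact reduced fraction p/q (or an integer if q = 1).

B = (8, -8)

1. B_x = 8  [DA ∥ BC ∩ AC ∥ DB]
2. B_y = -8  [DA ∥ BC ∩ AC ∥ DB]
   → B = (8, -8)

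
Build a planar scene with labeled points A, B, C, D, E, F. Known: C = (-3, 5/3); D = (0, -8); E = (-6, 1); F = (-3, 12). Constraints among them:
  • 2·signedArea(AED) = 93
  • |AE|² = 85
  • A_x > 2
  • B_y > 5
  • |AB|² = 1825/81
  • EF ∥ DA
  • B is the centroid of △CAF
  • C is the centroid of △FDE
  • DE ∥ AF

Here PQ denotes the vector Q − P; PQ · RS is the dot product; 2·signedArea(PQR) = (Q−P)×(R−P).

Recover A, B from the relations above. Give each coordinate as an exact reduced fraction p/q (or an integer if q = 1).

1. A_x = 3  [DE ∥ AF ∩ EF ∥ DA]
2. A_y = 3  [DE ∥ AF ∩ EF ∥ DA]
   → A = (3, 3)
3. B_x = -1  [B is the centroid of △CAF]
4. B_y = 50/9  [B is the centroid of △CAF]
   → B = (-1, 50/9)

A = (3, 3)
B = (-1, 50/9)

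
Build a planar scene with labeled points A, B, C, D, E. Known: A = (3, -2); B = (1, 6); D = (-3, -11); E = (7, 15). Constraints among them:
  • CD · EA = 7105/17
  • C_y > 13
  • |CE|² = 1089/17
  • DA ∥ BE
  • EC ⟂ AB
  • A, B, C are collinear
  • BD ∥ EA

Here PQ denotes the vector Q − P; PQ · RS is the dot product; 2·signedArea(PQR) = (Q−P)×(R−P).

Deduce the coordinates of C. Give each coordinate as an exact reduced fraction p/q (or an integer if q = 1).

C = (-13/17, 222/17)

1. C_x = -13/17  [A, B, C are collinear ∩ EC ⟂ AB]
2. C_y = 222/17  [A, B, C are collinear ∩ EC ⟂ AB]
   → C = (-13/17, 222/17)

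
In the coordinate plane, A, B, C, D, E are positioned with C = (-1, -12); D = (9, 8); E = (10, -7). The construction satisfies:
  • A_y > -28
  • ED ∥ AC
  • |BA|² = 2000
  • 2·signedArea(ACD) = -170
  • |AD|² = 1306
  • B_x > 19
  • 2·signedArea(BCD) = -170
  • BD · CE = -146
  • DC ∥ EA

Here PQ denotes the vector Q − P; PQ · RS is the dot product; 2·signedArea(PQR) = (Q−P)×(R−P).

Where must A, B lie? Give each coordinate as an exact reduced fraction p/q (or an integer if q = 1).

1. A_x = 0  [ED ∥ AC ∩ DC ∥ EA]
2. A_y = -27  [ED ∥ AC ∩ DC ∥ EA]
   → A = (0, -27)
3. B_x = 20  [2·signedArea(BCD) = -170 ∩ BD · CE = -146]
4. B_y = 13  [2·signedArea(BCD) = -170 ∩ BD · CE = -146]
   → B = (20, 13)

A = (0, -27)
B = (20, 13)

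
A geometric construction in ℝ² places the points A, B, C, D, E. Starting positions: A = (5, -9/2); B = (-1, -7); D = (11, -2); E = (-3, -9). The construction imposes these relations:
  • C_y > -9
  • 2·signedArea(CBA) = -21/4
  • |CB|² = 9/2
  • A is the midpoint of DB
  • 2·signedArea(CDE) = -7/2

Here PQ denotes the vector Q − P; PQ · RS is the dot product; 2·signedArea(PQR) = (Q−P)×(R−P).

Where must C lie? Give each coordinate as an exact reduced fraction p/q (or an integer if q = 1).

C = (-5/2, -17/2)

1. C_x = -5/2  [2·signedArea(CBA) = -21/4 ∩ 2·signedArea(CDE) = -7/2]
2. C_y = -17/2  [2·signedArea(CBA) = -21/4 ∩ 2·signedArea(CDE) = -7/2]
   → C = (-5/2, -17/2)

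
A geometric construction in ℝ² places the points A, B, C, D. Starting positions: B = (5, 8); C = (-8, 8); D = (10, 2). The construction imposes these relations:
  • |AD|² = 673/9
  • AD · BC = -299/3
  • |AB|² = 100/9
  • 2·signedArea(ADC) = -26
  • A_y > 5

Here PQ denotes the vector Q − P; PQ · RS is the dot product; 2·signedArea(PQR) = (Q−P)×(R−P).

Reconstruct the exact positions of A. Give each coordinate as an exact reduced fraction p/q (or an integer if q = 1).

1. A_x = 7/3  [2·signedArea(ADC) = -26 ∩ AD · BC = -299/3]
2. A_y = 6  [2·signedArea(ADC) = -26 ∩ AD · BC = -299/3]
   → A = (7/3, 6)

A = (7/3, 6)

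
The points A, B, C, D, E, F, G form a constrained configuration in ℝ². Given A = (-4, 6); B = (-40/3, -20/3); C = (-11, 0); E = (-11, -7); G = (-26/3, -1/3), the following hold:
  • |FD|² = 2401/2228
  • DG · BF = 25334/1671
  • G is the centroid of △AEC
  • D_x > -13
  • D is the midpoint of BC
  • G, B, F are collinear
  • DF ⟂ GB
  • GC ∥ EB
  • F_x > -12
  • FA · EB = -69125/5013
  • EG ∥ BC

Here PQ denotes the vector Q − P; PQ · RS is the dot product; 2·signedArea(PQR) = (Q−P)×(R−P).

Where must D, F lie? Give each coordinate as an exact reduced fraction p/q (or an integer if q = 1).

D = (-73/6, -10/3)
F = (-18934/1671, -6599/1671)

1. D_x = -73/6  [D is the midpoint of BC]
2. D_y = -10/3  [D is the midpoint of BC]
   → D = (-73/6, -10/3)
3. F_x = -18934/1671  [G, B, F are collinear ∩ DF ⟂ GB]
4. F_y = -6599/1671  [G, B, F are collinear ∩ DF ⟂ GB]
   → F = (-18934/1671, -6599/1671)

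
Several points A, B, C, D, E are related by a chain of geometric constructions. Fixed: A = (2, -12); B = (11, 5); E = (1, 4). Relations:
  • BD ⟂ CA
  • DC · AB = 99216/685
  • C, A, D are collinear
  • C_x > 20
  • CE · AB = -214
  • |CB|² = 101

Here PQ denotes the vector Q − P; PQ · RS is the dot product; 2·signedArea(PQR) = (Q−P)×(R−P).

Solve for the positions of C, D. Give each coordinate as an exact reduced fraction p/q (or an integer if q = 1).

1. C_x = 21  [line -9·x + -17·y + 291 = 0 ∩ |CB|² = 101]
2. C_y = 6  [line -9·x + -17·y + 291 = 0 ∩ |CB|² = 101]
   → C = (21, 6)
3. D_x = 10433/685  [C, A, D are collinear ∩ BD ⟂ CA]
4. D_y = 366/685  [C, A, D are collinear ∩ BD ⟂ CA]
   → D = (10433/685, 366/685)

C = (21, 6)
D = (10433/685, 366/685)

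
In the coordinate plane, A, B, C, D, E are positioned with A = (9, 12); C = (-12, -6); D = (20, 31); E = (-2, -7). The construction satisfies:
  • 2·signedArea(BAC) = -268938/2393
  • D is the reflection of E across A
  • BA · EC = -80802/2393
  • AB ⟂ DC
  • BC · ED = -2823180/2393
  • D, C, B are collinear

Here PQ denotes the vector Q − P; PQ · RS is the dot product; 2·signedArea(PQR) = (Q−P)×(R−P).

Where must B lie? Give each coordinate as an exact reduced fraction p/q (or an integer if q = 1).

1. B_x = 14100/2393  [D, C, B are collinear ∩ AB ⟂ DC]
2. B_y = 35148/2393  [D, C, B are collinear ∩ AB ⟂ DC]
   → B = (14100/2393, 35148/2393)

B = (14100/2393, 35148/2393)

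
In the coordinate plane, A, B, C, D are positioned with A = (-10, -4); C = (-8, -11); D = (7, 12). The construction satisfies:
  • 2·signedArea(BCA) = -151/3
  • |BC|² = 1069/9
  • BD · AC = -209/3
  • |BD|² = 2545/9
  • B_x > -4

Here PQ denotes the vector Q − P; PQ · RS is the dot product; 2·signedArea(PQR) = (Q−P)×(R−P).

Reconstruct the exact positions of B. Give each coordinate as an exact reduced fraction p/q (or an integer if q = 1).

1. B_x = -11/3  [2·signedArea(BCA) = -151/3 ∩ BD · AC = -209/3]
2. B_y = -1  [2·signedArea(BCA) = -151/3 ∩ BD · AC = -209/3]
   → B = (-11/3, -1)

B = (-11/3, -1)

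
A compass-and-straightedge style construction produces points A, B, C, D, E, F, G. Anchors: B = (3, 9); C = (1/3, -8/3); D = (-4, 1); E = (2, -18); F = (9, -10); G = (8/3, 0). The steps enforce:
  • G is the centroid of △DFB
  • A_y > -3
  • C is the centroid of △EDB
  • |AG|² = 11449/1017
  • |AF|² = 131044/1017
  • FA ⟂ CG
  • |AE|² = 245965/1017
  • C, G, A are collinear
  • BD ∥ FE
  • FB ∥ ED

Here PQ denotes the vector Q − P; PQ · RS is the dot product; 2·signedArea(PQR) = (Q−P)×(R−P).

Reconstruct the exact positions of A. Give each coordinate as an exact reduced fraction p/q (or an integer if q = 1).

A = (155/339, -856/339)

1. A_x = 155/339  [C, G, A are collinear ∩ FA ⟂ CG]
2. A_y = -856/339  [C, G, A are collinear ∩ FA ⟂ CG]
   → A = (155/339, -856/339)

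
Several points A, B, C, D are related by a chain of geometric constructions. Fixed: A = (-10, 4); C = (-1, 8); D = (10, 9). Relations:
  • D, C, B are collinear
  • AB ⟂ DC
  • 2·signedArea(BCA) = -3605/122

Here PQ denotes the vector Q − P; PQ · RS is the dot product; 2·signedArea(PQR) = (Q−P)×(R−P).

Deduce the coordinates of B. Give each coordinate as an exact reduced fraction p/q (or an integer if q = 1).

1. B_x = -1255/122  [D, C, B are collinear ∩ AB ⟂ DC]
2. B_y = 873/122  [D, C, B are collinear ∩ AB ⟂ DC]
   → B = (-1255/122, 873/122)

B = (-1255/122, 873/122)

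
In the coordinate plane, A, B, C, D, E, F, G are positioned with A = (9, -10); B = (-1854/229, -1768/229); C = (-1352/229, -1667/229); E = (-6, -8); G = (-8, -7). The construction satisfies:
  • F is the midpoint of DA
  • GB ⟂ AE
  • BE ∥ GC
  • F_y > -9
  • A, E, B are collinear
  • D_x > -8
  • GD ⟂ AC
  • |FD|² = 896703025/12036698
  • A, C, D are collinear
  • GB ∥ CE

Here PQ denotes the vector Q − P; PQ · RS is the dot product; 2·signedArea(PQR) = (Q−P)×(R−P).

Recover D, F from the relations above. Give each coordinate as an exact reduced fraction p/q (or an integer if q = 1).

1. D_x = -48037144/6018349  [A, C, D are collinear ∩ GD ⟂ AC]
2. D_y = -41527755/6018349  [A, C, D are collinear ∩ GD ⟂ AC]
   → D = (-48037144/6018349, -41527755/6018349)
3. F_x = 6127997/12036698  [F is the midpoint of DA]
4. F_y = -101711245/12036698  [F is the midpoint of DA]
   → F = (6127997/12036698, -101711245/12036698)

D = (-48037144/6018349, -41527755/6018349)
F = (6127997/12036698, -101711245/12036698)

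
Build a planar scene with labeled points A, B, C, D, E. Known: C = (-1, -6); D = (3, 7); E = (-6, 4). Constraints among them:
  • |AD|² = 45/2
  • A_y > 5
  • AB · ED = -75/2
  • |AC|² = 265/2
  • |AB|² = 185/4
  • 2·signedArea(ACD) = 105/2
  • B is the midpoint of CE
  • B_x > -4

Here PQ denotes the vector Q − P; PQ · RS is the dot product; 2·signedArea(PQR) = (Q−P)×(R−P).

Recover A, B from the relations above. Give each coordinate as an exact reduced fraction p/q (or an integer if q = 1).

1. A_x = -3/2  [line -13·x + 4·y + -83/2 = 0 ∩ |AC|² = 265/2]
2. A_y = 11/2  [line -13·x + 4·y + -83/2 = 0 ∩ |AC|² = 265/2]
   → A = (-3/2, 11/2)
3. B_x = -7/2  [AB · ED = -75/2 ∩ B is the midpoint of CE]
4. B_y = -1  [AB · ED = -75/2 ∩ B is the midpoint of CE]
   → B = (-7/2, -1)

A = (-3/2, 11/2)
B = (-7/2, -1)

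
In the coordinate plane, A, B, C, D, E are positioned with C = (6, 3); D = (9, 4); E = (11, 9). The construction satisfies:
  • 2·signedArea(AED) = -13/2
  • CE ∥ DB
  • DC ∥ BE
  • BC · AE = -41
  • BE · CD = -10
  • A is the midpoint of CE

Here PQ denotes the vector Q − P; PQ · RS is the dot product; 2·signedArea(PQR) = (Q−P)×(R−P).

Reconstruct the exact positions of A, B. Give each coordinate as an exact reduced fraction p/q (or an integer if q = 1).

A = (17/2, 6)
B = (14, 10)

1. A_x = 17/2  [A is the midpoint of CE]
2. A_y = 6  [A is the midpoint of CE]
   → A = (17/2, 6)
3. B_x = 14  [DC ∥ BE ∩ CE ∥ DB]
4. B_y = 10  [DC ∥ BE ∩ CE ∥ DB]
   → B = (14, 10)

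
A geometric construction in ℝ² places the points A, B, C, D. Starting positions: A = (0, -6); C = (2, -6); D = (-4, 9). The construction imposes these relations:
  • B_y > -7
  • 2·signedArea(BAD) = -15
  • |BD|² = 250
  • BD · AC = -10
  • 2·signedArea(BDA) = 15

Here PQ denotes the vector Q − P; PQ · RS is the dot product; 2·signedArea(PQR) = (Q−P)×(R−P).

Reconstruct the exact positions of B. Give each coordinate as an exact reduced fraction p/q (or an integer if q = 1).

1. B_x = 1  [2·signedArea(BDA) = 15 ∩ BD · AC = -10]
2. B_y = -6  [2·signedArea(BDA) = 15 ∩ BD · AC = -10]
   → B = (1, -6)

B = (1, -6)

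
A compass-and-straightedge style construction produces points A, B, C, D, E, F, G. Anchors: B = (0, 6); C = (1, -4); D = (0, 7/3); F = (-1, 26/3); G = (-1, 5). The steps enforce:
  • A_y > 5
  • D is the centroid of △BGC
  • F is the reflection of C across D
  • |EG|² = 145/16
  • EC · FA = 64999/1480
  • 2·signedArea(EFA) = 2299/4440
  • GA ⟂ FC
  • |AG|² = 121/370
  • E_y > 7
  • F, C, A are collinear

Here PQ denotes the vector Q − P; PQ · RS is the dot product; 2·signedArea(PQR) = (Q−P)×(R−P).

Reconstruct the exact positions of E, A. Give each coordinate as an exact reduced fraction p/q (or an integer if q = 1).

A = (-161/370, 1883/370)
E = (-3/4, 8)

1. A_x = -161/370  [F, C, A are collinear ∩ GA ⟂ FC]
2. A_y = 1883/370  [F, C, A are collinear ∩ GA ⟂ FC]
   → A = (-161/370, 1883/370)
3. E_x = -3/4  [2·signedArea(EFA) = 2299/4440 ∩ EC · FA = 64999/1480]
4. E_y = 8  [2·signedArea(EFA) = 2299/4440 ∩ EC · FA = 64999/1480]
   → E = (-3/4, 8)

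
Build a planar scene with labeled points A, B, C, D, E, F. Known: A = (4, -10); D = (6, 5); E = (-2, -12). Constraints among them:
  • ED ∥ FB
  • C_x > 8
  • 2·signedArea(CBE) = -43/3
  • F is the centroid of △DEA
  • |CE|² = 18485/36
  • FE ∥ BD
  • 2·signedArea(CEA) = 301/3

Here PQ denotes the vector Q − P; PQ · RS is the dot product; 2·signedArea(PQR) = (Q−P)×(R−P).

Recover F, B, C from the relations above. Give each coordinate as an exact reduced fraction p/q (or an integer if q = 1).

B = (32/3, 34/3)
C = (25/3, 49/6)
F = (8/3, -17/3)

1. F_x = 8/3  [F is the centroid of △DEA]
2. F_y = -17/3  [F is the centroid of △DEA]
   → F = (8/3, -17/3)
3. B_x = 32/3  [FE ∥ BD ∩ ED ∥ FB]
4. B_y = 34/3  [FE ∥ BD ∩ ED ∥ FB]
   → B = (32/3, 34/3)
5. C_x = 25/3  [2·signedArea(CEA) = 301/3 ∩ 2·signedArea(CBE) = -43/3]
6. C_y = 49/6  [2·signedArea(CEA) = 301/3 ∩ 2·signedArea(CBE) = -43/3]
   → C = (25/3, 49/6)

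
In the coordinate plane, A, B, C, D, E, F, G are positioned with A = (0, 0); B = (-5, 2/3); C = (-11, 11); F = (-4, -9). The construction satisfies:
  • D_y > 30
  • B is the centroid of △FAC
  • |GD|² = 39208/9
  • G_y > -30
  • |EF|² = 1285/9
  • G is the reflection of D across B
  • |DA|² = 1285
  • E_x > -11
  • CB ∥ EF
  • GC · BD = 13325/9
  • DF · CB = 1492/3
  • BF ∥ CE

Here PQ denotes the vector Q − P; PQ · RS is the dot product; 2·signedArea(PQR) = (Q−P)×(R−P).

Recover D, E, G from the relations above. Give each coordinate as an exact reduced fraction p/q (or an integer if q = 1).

D = (-18, 31)
E = (-10, 4/3)
G = (8, -89/3)

1. D_x = -18  [line -6·x + 31/3·y + -1285/3 = 0 ∩ |DA|² = 1285]
2. D_y = 31  [line -6·x + 31/3·y + -1285/3 = 0 ∩ |DA|² = 1285]
   → D = (-18, 31)
3. E_x = -10  [CB ∥ EF ∩ BF ∥ CE]
4. E_y = 4/3  [CB ∥ EF ∩ BF ∥ CE]
   → E = (-10, 4/3)
5. G_x = 8  [G is the reflection of D across B]
6. G_y = -89/3  [G is the reflection of D across B]
   → G = (8, -89/3)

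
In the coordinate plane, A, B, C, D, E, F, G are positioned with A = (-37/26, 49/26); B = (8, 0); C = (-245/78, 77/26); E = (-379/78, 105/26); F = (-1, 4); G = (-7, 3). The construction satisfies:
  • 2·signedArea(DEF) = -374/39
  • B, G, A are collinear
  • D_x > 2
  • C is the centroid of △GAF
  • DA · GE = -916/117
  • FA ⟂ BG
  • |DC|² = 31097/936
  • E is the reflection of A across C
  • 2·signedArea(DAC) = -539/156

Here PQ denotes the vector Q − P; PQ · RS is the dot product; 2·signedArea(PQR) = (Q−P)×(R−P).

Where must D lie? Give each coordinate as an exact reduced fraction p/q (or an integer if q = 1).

D = (379/156, 77/52)

1. D_x = 379/156  [2·signedArea(DEF) = -374/39 ∩ 2·signedArea(DAC) = -539/156]
2. D_y = 77/52  [2·signedArea(DEF) = -374/39 ∩ 2·signedArea(DAC) = -539/156]
   → D = (379/156, 77/52)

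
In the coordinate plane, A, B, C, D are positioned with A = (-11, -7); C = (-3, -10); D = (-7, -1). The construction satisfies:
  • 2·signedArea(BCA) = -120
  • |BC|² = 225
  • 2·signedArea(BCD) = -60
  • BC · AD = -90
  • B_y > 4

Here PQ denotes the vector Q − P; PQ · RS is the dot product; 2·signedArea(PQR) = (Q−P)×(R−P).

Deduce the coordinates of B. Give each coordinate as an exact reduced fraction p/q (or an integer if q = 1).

B = (-3, 5)

1. B_x = -3  [2·signedArea(BCA) = -120 ∩ BC · AD = -90]
2. B_y = 5  [2·signedArea(BCA) = -120 ∩ BC · AD = -90]
   → B = (-3, 5)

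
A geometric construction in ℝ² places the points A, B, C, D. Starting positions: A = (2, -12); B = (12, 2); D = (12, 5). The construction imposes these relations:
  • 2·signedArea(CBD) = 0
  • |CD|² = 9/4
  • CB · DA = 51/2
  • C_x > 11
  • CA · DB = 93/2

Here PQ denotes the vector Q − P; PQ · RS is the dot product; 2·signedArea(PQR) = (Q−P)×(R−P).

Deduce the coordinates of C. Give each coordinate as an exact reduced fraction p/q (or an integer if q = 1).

1. C_x = 12  [2·signedArea(CBD) = 0 ∩ CA · DB = 93/2]
2. C_y = 7/2  [2·signedArea(CBD) = 0 ∩ CA · DB = 93/2]
   → C = (12, 7/2)

C = (12, 7/2)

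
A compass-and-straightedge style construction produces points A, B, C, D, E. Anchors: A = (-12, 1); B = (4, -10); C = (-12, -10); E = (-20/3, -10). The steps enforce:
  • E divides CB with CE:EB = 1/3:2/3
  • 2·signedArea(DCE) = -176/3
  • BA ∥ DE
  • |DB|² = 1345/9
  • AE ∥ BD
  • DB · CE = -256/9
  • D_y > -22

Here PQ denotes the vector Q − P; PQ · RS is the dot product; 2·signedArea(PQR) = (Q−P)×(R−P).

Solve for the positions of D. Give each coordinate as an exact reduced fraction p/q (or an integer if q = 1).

1. D_x = 28/3  [BA ∥ DE ∩ AE ∥ BD]
2. D_y = -21  [BA ∥ DE ∩ AE ∥ BD]
   → D = (28/3, -21)

D = (28/3, -21)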